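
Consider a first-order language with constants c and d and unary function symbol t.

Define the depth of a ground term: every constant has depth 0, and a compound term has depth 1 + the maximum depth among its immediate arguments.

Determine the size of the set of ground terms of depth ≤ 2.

Write N_k for the number of ground terms of depth ≤ k. A term of depth ≤ k is either a constant or a function symbol applied to arguments of depth ≤ k−1, so N_k = 2 + N_{k-1}.
N_0 = 2
N_1 = 2 + 2 = 4
N_2 = 2 + 4 = 6

6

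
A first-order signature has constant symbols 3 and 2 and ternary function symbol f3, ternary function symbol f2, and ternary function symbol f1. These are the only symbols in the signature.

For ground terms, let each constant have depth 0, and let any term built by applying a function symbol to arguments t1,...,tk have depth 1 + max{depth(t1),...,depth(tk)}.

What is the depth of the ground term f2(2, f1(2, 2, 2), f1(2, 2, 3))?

depth(f1(2, 2, 2)) = 1 + max(0, 0, 0) = 1
depth(f1(2, 2, 3)) = 1 + max(0, 0, 0) = 1
depth(f2(2, f1(2, 2, 2), f1(2, 2, 3))) = 1 + max(0, 1, 1) = 2

2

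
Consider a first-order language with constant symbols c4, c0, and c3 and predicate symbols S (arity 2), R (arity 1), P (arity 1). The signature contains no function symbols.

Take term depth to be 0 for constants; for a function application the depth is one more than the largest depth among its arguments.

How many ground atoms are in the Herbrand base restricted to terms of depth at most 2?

First count ground terms of depth ≤ 2.
With no function symbols every ground term is a constant, so there are exactly 3 ground terms at every depth bound.
N_0 = 3
N_1 = 3
N_2 = 3
So |H| = 3.
For each predicate symbol, the number of ground atoms is |H| raised to its arity; summing:
  S: 3^2 = 9;  R: 3;  P: 3
Total ground atoms: 9 + 3 + 3 = 15.

15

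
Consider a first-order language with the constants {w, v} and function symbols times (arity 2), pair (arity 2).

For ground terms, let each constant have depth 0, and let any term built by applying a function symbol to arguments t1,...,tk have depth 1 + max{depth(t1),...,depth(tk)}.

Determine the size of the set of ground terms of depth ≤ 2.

Let N_k count ground terms of depth at most k. Each non-constant term of depth ≤ k is some function symbol applied to depth-≤(k−1) arguments, giving N_k = 2 + N_{k-1}^2 + N_{k-1}^2.
N_0 = 2
N_1 = 2 + 2^2 + 2^2 = 10
N_2 = 2 + 10^2 + 10^2 = 202

202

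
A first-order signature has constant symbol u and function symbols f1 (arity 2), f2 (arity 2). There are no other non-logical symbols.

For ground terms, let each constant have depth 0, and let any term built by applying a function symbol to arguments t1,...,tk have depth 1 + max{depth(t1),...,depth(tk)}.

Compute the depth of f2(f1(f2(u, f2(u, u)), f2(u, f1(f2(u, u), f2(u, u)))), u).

5

depth(f2(u, u)) = 1 + max(0, 0) = 1
depth(f2(u, f2(u, u))) = 1 + max(0, 1) = 2
depth(f1(f2(u, u), f2(u, u))) = 1 + max(1, 1) = 2
depth(f2(u, f1(f2(u, u), f2(u, u)))) = 1 + max(0, 2) = 3
depth(f1(f2(u, f2(u, u)), f2(u, f1(f2(u, u), f2(u, u))))) = 1 + max(2, 3) = 4
depth(f2(f1(f2(u, f2(u, u)), f2(u, f1(f2(u, u), f2(u, u)))), u)) = 1 + max(4, 0) = 5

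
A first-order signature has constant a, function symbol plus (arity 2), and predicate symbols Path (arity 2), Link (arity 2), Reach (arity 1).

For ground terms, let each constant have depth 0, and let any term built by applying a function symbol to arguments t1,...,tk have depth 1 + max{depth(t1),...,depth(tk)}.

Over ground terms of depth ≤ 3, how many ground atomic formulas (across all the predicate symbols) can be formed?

First count ground terms of depth ≤ 3.
If N_k denotes the number of depth-≤k ground terms, the 1 constant gives N_0 = 1, and each function symbol of arity r contributes N_{k-1}^r new terms at level k: N_k = 1 + N_{k-1}^2.
N_0 = 1
N_1 = 1 + 1^2 = 2
N_2 = 1 + 2^2 = 5
N_3 = 1 + 5^2 = 26
So |H| = 26.
Ground atoms are formed by filling each argument slot of a predicate with a term from H, so an r-ary predicate gives |H|^r atoms:
  Path: 26^2 = 676;  Link: 26^2 = 676;  Reach: 26
Total ground atoms: 676 + 676 + 26 = 1378.

1378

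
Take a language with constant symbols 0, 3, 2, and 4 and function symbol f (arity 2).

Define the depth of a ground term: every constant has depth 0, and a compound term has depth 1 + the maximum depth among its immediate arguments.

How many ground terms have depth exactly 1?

16

If N_k denotes the number of depth-≤k ground terms, the 4 constants give N_0 = 4, and each function symbol of arity r contributes N_{k-1}^r new terms at level k: N_k = 4 + N_{k-1}^2.
N_0 = 4
N_1 = 4 + 4^2 = 20
Terms of depth exactly 1: N_1 − N_0 = 20 − 4 = 16.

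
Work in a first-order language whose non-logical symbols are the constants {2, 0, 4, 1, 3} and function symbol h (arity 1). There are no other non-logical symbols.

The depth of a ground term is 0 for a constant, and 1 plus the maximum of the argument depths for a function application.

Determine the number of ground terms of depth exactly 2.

Write N_k for the number of ground terms of depth ≤ k. A term of depth ≤ k is either a constant or a function symbol applied to arguments of depth ≤ k−1, so N_k = 5 + N_{k-1}.
N_0 = 5
N_1 = 5 + 5 = 10
N_2 = 5 + 10 = 15
Terms of depth exactly 2: N_2 − N_1 = 15 − 10 = 5.

5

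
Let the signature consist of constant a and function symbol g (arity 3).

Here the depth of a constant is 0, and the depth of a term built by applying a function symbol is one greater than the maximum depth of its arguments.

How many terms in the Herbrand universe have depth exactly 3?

721

If N_k denotes the number of depth-≤k ground terms, the 1 constant gives N_0 = 1, and each function symbol of arity r contributes N_{k-1}^r new terms at level k: N_k = 1 + N_{k-1}^3.
N_0 = 1
N_1 = 1 + 1^3 = 2
N_2 = 1 + 2^3 = 9
N_3 = 1 + 9^3 = 730
Terms of depth exactly 3: N_3 − N_2 = 730 − 9 = 721.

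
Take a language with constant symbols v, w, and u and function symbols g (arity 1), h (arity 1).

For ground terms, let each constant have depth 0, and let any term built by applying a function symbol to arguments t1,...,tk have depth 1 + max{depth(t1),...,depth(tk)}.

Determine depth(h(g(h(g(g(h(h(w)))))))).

7

depth(h(w)) = 1 + depth(w) = 1 + 0 = 1
depth(h(h(w))) = 1 + depth(h(w)) = 1 + 1 = 2
depth(g(h(h(w)))) = 1 + depth(h(h(w))) = 1 + 2 = 3
depth(g(g(h(h(w))))) = 1 + depth(g(h(h(w)))) = 1 + 3 = 4
depth(h(g(g(h(h(w)))))) = 1 + depth(g(g(h(h(w))))) = 1 + 4 = 5
depth(g(h(g(g(h(h(w))))))) = 1 + depth(h(g(g(h(h(w)))))) = 1 + 5 = 6
depth(h(g(h(g(g(h(h(w)))))))) = 1 + depth(g(h(g(g(h(h(w))))))) = 1 + 6 = 7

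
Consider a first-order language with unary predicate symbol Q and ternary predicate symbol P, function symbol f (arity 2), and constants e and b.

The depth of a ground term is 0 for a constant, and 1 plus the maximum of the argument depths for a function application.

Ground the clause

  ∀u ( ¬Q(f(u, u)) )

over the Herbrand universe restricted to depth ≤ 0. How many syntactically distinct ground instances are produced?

Ground terms of depth ≤ 0:
  Let N_k count ground terms of depth at most k. Each non-constant term of depth ≤ k is some function symbol applied to depth-≤(k−1) arguments, giving N_k = 2 + N_{k-1}^2.
  N_0 = 2
  Explicitly: e, b.
So there are 2 ground terms available for substitution.
The body mentions the single quantified variable u; since ground terms form a free algebra, no two substitutions collapse to the same formula.
Number of ground instances = 2.

2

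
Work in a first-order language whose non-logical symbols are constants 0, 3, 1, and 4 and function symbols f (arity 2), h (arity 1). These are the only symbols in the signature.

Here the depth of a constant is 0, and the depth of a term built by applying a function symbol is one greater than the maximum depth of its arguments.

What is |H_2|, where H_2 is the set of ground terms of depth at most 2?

If N_k denotes the number of depth-≤k ground terms, the 4 constants give N_0 = 4, and each function symbol of arity r contributes N_{k-1}^r new terms at level k: N_k = 4 + N_{k-1}^2 + N_{k-1}.
N_0 = 4
N_1 = 4 + 4^2 + 4 = 24
N_2 = 4 + 24^2 + 24 = 604

604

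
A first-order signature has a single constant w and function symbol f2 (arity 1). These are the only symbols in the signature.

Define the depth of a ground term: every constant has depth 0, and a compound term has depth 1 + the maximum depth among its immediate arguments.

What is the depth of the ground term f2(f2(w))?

2

depth(f2(w)) = 1 + depth(w) = 1 + 0 = 1
depth(f2(f2(w))) = 1 + depth(f2(w)) = 1 + 1 = 2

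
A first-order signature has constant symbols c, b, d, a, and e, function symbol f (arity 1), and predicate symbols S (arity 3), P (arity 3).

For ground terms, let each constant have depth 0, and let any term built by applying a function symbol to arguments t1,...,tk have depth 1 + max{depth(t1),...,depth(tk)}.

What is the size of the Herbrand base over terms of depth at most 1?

2000

First count ground terms of depth ≤ 1.
If N_k denotes the number of depth-≤k ground terms, the 5 constants give N_0 = 5, and each function symbol of arity r contributes N_{k-1}^r new terms at level k: N_k = 5 + N_{k-1}.
N_0 = 5
N_1 = 5 + 5 = 10
So |H| = 10.
Each predicate of arity r yields |H|^r ground atoms (one per choice of an r-tuple from H):
  S: 10^3 = 1000;  P: 10^3 = 1000
Total ground atoms: 1000 + 1000 = 2000.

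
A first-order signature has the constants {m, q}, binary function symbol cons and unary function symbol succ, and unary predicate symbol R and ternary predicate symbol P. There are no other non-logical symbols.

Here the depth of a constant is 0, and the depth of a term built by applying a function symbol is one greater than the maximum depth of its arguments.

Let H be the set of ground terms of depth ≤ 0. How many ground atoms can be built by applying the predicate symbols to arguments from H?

First count ground terms of depth ≤ 0.
Write N_k for the number of ground terms of depth ≤ k. A term of depth ≤ k is either a constant or a function symbol applied to arguments of depth ≤ k−1, so N_k = 2 + N_{k-1}^2 + N_{k-1}.
N_0 = 2
Explicitly: m, q.
So |H| = 2.
For each predicate symbol, the number of ground atoms is |H| raised to its arity; summing:
  R: 2;  P: 2^3 = 8
Total ground atoms: 2 + 8 = 10.

10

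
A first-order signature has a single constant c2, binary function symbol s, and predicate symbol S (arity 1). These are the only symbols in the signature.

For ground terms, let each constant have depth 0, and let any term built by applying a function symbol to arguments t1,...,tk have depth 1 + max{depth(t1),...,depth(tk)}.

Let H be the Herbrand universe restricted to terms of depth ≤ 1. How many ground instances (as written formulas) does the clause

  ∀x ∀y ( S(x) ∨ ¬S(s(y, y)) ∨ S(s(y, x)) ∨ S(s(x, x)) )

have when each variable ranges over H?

Ground terms of depth ≤ 1:
  If N_k denotes the number of depth-≤k ground terms, the 1 constant gives N_0 = 1, and each function symbol of arity r contributes N_{k-1}^r new terms at level k: N_k = 1 + N_{k-1}^2.
  N_0 = 1
  N_1 = 1 + 1^2 = 2
So there are 2 ground terms available for substitution.
Each of x, y ranges independently over the available ground terms, and distinct assignments produce distinct instances.
Number of ground instances = 2^2 = 4.

4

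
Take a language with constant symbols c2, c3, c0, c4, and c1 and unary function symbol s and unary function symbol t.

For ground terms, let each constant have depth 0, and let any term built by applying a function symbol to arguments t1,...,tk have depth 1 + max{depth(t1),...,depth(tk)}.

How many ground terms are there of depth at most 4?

Write N_k for the number of ground terms of depth ≤ k. A term of depth ≤ k is either a constant or a function symbol applied to arguments of depth ≤ k−1, so N_k = 5 + N_{k-1} + N_{k-1}.
N_0 = 5
N_1 = 5 + 5 + 5 = 15
N_2 = 5 + 15 + 15 = 35
N_3 = 5 + 35 + 35 = 75
N_4 = 5 + 75 + 75 = 155

155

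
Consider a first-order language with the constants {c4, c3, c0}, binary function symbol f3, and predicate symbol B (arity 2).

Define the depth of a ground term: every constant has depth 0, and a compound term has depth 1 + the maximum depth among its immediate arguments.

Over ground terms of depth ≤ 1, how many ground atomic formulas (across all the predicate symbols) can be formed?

First count ground terms of depth ≤ 1.
If N_k denotes the number of depth-≤k ground terms, the 3 constants give N_0 = 3, and each function symbol of arity r contributes N_{k-1}^r new terms at level k: N_k = 3 + N_{k-1}^2.
N_0 = 3
N_1 = 3 + 3^2 = 12
Explicitly: c4, c3, c0, f3(c4, c4), f3(c4, c3), f3(c4, c0), f3(c3, c4), f3(c3, c3), f3(c3, c0), f3(c0, c4), f3(c0, c3), f3(c0, c0).
So |H| = 12.
Ground atoms are formed by filling each argument slot of a predicate with a term from H, so an r-ary predicate gives |H|^r atoms:
  B: 12^2 = 144
Total ground atoms: 144.

144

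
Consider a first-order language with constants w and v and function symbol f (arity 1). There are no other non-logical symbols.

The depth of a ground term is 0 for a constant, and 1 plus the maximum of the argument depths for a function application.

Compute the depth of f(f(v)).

depth(f(v)) = 1 + depth(v) = 1 + 0 = 1
depth(f(f(v))) = 1 + depth(f(v)) = 1 + 1 = 2

2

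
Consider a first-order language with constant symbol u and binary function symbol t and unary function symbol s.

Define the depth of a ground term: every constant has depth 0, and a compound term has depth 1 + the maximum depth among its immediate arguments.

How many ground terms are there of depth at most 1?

Let N_k count ground terms of depth at most k. Each non-constant term of depth ≤ k is some function symbol applied to depth-≤(k−1) arguments, giving N_k = 1 + N_{k-1}^2 + N_{k-1}.
N_0 = 1
N_1 = 1 + 1^2 + 1 = 3

3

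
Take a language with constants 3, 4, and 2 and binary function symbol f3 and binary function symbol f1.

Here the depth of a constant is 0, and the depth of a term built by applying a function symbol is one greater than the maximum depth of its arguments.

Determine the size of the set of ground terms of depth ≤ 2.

885

Let N_k count ground terms of depth at most k. Each non-constant term of depth ≤ k is some function symbol applied to depth-≤(k−1) arguments, giving N_k = 3 + N_{k-1}^2 + N_{k-1}^2.
N_0 = 3
N_1 = 3 + 3^2 + 3^2 = 21
N_2 = 3 + 21^2 + 21^2 = 885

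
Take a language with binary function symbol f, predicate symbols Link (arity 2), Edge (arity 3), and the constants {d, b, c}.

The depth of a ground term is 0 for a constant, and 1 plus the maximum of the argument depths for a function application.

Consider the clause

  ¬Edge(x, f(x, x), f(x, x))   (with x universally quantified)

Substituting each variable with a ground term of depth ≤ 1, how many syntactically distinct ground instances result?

Ground terms of depth ≤ 1:
  Count level by level. With function symbols f/2, the terms of depth ≤ k are the 3 constants together with each function applied to depth-≤(k−1) tuples, so N_k = 3 + N_{k-1}^2.
  N_0 = 3
  N_1 = 3 + 3^2 = 12
  Explicitly: d, b, c, f(d, d), f(d, b), f(d, c), f(b, d), f(b, b), f(b, c), f(c, d), f(c, b), f(c, c).
So there are 12 ground terms available for substitution.
The variable x ranges independently over the available ground terms, and distinct assignments produce distinct instances.
Number of ground instances = 12.

12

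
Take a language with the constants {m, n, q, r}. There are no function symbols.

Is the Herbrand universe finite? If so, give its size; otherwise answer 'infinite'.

There are no function symbols, so every ground term is one of the 4 constants.
The Herbrand universe is {m, n, q, r}, which is finite with 4 elements.

4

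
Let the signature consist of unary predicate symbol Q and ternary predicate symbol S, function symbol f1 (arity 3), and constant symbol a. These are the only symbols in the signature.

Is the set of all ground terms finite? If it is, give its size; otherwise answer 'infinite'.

The signature has at least one function symbol (f1, arity 3) and at least one constant (a).
Iterating f1 gives infinitely many distinct ground terms: a, f1(a, a, a), f1(f1(a, a, a), f1(a, a, a), f1(a, a, a)), ...
So the Herbrand universe is infinite.

infinite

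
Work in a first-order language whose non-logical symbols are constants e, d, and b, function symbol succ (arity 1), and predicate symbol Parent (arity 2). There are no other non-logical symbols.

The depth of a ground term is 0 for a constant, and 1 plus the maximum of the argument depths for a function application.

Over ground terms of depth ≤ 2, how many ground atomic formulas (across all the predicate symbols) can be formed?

81

First count ground terms of depth ≤ 2.
If N_k denotes the number of depth-≤k ground terms, the 3 constants give N_0 = 3, and each function symbol of arity r contributes N_{k-1}^r new terms at level k: N_k = 3 + N_{k-1}.
N_0 = 3
N_1 = 3 + 3 = 6
N_2 = 3 + 6 = 9
So |H| = 9.
A ground atom is a predicate applied to a tuple of terms from H, so the count is the sum over predicates of |H|^arity:
  Parent: 9^2 = 81
Total ground atoms: 81.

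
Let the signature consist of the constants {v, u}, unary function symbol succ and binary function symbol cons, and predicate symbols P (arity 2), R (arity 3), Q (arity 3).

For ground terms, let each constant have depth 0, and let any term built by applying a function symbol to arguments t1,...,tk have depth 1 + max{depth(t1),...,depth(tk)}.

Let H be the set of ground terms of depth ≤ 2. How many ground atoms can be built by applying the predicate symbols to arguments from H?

First count ground terms of depth ≤ 2.
Let N_k count ground terms of depth at most k. Each non-constant term of depth ≤ k is some function symbol applied to depth-≤(k−1) arguments, giving N_k = 2 + N_{k-1} + N_{k-1}^2.
N_0 = 2
N_1 = 2 + 2 + 2^2 = 8
N_2 = 2 + 8 + 8^2 = 74
So |H| = 74.
For each predicate symbol, the number of ground atoms is |H| raised to its arity; summing:
  P: 74^2 = 5476;  R: 74^3 = 405224;  Q: 74^3 = 405224
Total ground atoms: 5476 + 405224 + 405224 = 815924.

815924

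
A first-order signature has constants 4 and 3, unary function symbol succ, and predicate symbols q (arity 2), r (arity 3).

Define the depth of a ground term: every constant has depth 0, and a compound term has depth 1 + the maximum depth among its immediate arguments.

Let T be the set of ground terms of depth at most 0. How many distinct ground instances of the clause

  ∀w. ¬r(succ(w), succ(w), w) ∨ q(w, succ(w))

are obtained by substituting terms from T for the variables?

2

Ground terms of depth ≤ 0:
  Write N_k for the number of ground terms of depth ≤ k. A term of depth ≤ k is either a constant or a function symbol applied to arguments of depth ≤ k−1, so N_k = 2 + N_{k-1}.
  N_0 = 2
  Explicitly: 4, 3.
So there are 2 ground terms available for substitution.
The clause has 1 distinct variable (w), which appears in the body. In the free term algebra distinct substitutions yield syntactically distinct ground instances.
Number of ground instances = 2.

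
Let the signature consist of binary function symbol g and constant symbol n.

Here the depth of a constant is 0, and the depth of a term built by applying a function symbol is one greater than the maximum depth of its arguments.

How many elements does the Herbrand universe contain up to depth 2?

5

Let N_k = |{terms of depth ≤ k}|. Then N_0 = 1 and N_k = 1 + N_{k-1}^2 for k ≥ 1 (one summand per function symbol, arity giving the exponent).
N_0 = 1
N_1 = 1 + 1^2 = 2
N_2 = 1 + 2^2 = 5
Explicitly: n, g(n, n), g(n, g(n, n)), g(g(n, n), n), g(g(n, n), g(n, n)).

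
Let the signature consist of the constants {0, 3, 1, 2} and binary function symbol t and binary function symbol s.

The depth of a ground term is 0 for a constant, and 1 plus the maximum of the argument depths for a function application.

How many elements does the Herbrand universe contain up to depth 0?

Count level by level. With function symbols t/2, s/2, the terms of depth ≤ k are the 4 constants together with each function applied to depth-≤(k−1) tuples, so N_k = 4 + N_{k-1}^2 + N_{k-1}^2.
N_0 = 4

4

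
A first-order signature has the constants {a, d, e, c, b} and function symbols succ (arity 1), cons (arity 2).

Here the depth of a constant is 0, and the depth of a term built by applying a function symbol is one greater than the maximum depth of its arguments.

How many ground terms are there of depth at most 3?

Count level by level. With function symbols succ/1, cons/2, the terms of depth ≤ k are the 5 constants together with each function applied to depth-≤(k−1) tuples, so N_k = 5 + N_{k-1} + N_{k-1}^2.
N_0 = 5
N_1 = 5 + 5 + 5^2 = 35
N_2 = 5 + 35 + 35^2 = 1265
N_3 = 5 + 1265 + 1265^2 = 1601495

1601495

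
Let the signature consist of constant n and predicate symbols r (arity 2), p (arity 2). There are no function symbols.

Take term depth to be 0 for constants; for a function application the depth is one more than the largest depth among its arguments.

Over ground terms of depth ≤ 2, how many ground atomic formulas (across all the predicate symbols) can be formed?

2

First count ground terms of depth ≤ 2.
With no function symbols every ground term is a constant, so there is exactly 1 ground term at every depth bound.
N_0 = 1
N_1 = 1
N_2 = 1
So |H| = 1.
For each predicate symbol, the number of ground atoms is |H| raised to its arity; summing:
  r: 1^2 = 1;  p: 1^2 = 1
Total ground atoms: 1 + 1 = 2.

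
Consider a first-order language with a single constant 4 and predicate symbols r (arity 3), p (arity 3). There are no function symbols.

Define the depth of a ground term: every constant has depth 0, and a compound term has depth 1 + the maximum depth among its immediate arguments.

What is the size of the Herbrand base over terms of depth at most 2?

2

First count ground terms of depth ≤ 2.
With no function symbols every ground term is a constant, so there is exactly 1 ground term at every depth bound.
N_0 = 1
N_1 = 1
N_2 = 1
Explicitly: 4.
So |H| = 1.
A ground atom is a predicate applied to a tuple of terms from H, so the count is the sum over predicates of |H|^arity:
  r: 1^3 = 1;  p: 1^3 = 1
Total ground atoms: 1 + 1 = 2.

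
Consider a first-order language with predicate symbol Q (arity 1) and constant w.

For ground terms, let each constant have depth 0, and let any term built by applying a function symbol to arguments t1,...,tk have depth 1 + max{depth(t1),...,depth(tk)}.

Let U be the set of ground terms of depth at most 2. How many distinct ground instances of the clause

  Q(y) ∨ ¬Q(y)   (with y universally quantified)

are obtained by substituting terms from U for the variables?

Ground terms of depth ≤ 2:
  With no function symbols every ground term is a constant, so there is exactly 1 ground term at every depth bound.
  N_0 = 1
  N_1 = 1
  N_2 = 1
  Explicitly: w.
So there is exactly 1 ground term available for substitution.
The clause has 1 distinct variable (y), which appears in the body. In the free term algebra distinct substitutions yield syntactically distinct ground instances.
Number of ground instances = 1.

1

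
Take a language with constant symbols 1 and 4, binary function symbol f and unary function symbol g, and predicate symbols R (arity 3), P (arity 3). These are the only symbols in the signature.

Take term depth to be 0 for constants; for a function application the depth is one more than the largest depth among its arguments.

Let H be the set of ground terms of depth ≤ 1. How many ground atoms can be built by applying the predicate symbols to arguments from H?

1024

First count ground terms of depth ≤ 1.
Write N_k for the number of ground terms of depth ≤ k. A term of depth ≤ k is either a constant or a function symbol applied to arguments of depth ≤ k−1, so N_k = 2 + N_{k-1}^2 + N_{k-1}.
N_0 = 2
N_1 = 2 + 2^2 + 2 = 8
Explicitly: 1, 4, f(1, 1), f(1, 4), f(4, 1), f(4, 4), g(1), g(4).
So |H| = 8.
Ground atoms are formed by filling each argument slot of a predicate with a term from H, so an r-ary predicate gives |H|^r atoms:
  R: 8^3 = 512;  P: 8^3 = 512
Total ground atoms: 512 + 512 = 1024.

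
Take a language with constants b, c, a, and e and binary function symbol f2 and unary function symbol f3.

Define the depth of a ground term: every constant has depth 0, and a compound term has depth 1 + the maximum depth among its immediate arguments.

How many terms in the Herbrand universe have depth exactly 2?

Write N_k for the number of ground terms of depth ≤ k. A term of depth ≤ k is either a constant or a function symbol applied to arguments of depth ≤ k−1, so N_k = 4 + N_{k-1}^2 + N_{k-1}.
N_0 = 4
N_1 = 4 + 4^2 + 4 = 24
N_2 = 4 + 24^2 + 24 = 604
Terms of depth exactly 2: N_2 − N_1 = 604 − 24 = 580.

580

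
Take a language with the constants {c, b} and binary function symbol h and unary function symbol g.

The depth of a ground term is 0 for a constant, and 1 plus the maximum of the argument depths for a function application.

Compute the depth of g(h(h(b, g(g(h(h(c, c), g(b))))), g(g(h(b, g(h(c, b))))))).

depth(h(c, c)) = 1 + max(0, 0) = 1
depth(g(b)) = 1 + depth(b) = 1 + 0 = 1
depth(h(h(c, c), g(b))) = 1 + max(1, 1) = 2
depth(g(h(h(c, c), g(b)))) = 1 + depth(h(h(c, c), g(b))) = 1 + 2 = 3
depth(g(g(h(h(c, c), g(b))))) = 1 + depth(g(h(h(c, c), g(b)))) = 1 + 3 = 4
depth(h(b, g(g(h(h(c, c), g(b)))))) = 1 + max(0, 4) = 5
depth(h(c, b)) = 1 + max(0, 0) = 1
depth(g(h(c, b))) = 1 + depth(h(c, b)) = 1 + 1 = 2
depth(h(b, g(h(c, b)))) = 1 + max(0, 2) = 3
depth(g(h(b, g(h(c, b))))) = 1 + depth(h(b, g(h(c, b)))) = 1 + 3 = 4
depth(g(g(h(b, g(h(c, b)))))) = 1 + depth(g(h(b, g(h(c, b))))) = 1 + 4 = 5
depth(h(h(b, g(g(h(h(c, c), g(b))))), g(g(h(b, g(h(c, b))))))) = 1 + max(5, 5) = 6
depth(g(h(h(b, g(g(h(h(c, c), g(b))))), g(g(h(b, g(h(c, b)))))))) = 1 + depth(h(h(b, g(g(h(h(c, c), g(b))))), g(g(h(b, g(h(c, b))))))) = 1 + 6 = 7

7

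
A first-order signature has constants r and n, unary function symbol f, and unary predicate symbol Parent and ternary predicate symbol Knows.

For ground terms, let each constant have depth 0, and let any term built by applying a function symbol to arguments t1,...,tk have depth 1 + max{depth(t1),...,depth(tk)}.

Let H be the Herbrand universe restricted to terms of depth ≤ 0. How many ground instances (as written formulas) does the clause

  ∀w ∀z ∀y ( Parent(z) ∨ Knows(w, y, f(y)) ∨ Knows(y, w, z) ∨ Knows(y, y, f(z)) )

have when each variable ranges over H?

Ground terms of depth ≤ 0:
  If N_k denotes the number of depth-≤k ground terms, the 2 constants give N_0 = 2, and each function symbol of arity r contributes N_{k-1}^r new terms at level k: N_k = 2 + N_{k-1}.
  N_0 = 2
  Explicitly: r, n.
So there are 2 ground terms available for substitution.
The clause has 3 distinct variables (w, z, y), each appearing in the body. In the free term algebra distinct substitutions yield syntactically distinct ground instances.
Number of ground instances = 2^3 = 8.

8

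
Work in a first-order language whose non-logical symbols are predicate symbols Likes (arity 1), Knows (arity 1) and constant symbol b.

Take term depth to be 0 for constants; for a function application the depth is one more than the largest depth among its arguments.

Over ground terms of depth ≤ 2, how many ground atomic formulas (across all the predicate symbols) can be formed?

First count ground terms of depth ≤ 2.
With no function symbols every ground term is a constant, so there is exactly 1 ground term at every depth bound.
N_0 = 1
N_1 = 1
N_2 = 1
So |H| = 1.
A ground atom is a predicate applied to a tuple of terms from H, so the count is the sum over predicates of |H|^arity:
  Likes: 1;  Knows: 1
Total ground atoms: 1 + 1 = 2.

2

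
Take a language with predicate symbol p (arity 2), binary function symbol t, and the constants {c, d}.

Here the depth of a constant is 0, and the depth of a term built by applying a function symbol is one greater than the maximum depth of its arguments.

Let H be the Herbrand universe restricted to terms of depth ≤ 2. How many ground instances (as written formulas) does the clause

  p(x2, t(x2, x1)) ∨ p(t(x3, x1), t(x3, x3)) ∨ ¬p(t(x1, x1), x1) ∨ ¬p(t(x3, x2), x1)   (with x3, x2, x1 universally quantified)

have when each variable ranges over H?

Ground terms of depth ≤ 2:
  If N_k denotes the number of depth-≤k ground terms, the 2 constants give N_0 = 2, and each function symbol of arity r contributes N_{k-1}^r new terms at level k: N_k = 2 + N_{k-1}^2.
  N_0 = 2
  N_1 = 2 + 2^2 = 6
  N_2 = 2 + 6^2 = 38
So there are 38 ground terms available for substitution.
The body mentions every one of the 3 quantified variables; since ground terms form a free algebra, no two substitutions collapse to the same formula.
Number of ground instances = 38^3 = 54872.

54872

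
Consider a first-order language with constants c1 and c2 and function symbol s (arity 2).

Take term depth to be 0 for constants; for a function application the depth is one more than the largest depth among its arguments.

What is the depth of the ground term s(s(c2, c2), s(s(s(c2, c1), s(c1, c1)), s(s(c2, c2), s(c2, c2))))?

depth(s(c2, c2)) = 1 + max(0, 0) = 1
depth(s(c2, c1)) = 1 + max(0, 0) = 1
depth(s(c1, c1)) = 1 + max(0, 0) = 1
depth(s(s(c2, c1), s(c1, c1))) = 1 + max(1, 1) = 2
depth(s(s(c2, c2), s(c2, c2))) = 1 + max(1, 1) = 2
depth(s(s(s(c2, c1), s(c1, c1)), s(s(c2, c2), s(c2, c2)))) = 1 + max(2, 2) = 3
depth(s(s(c2, c2), s(s(s(c2, c1), s(c1, c1)), s(s(c2, c2), s(c2, c2))))) = 1 + max(1, 3) = 4

4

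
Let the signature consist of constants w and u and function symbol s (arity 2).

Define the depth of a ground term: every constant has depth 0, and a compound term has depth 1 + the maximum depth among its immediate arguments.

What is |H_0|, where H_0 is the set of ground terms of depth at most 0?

2

Let N_k count ground terms of depth at most k. Each non-constant term of depth ≤ k is some function symbol applied to depth-≤(k−1) arguments, giving N_k = 2 + N_{k-1}^2.
N_0 = 2
Explicitly: w, u.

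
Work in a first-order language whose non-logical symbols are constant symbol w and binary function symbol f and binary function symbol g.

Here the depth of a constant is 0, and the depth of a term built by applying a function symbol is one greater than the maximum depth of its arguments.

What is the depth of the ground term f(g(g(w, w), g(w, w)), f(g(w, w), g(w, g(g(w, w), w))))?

5

depth(g(w, w)) = 1 + max(0, 0) = 1
depth(g(g(w, w), g(w, w))) = 1 + max(1, 1) = 2
depth(g(g(w, w), w)) = 1 + max(1, 0) = 2
depth(g(w, g(g(w, w), w))) = 1 + max(0, 2) = 3
depth(f(g(w, w), g(w, g(g(w, w), w)))) = 1 + max(1, 3) = 4
depth(f(g(g(w, w), g(w, w)), f(g(w, w), g(w, g(g(w, w), w))))) = 1 + max(2, 4) = 5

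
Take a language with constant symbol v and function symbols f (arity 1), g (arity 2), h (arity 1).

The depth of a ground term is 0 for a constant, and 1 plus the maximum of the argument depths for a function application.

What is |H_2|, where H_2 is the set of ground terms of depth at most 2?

Count level by level. With function symbols f/1, g/2, h/1, the terms of depth ≤ k are the 1 constant together with each function applied to depth-≤(k−1) tuples, so N_k = 1 + N_{k-1} + N_{k-1}^2 + N_{k-1}.
N_0 = 1
N_1 = 1 + 1 + 1^2 + 1 = 4
N_2 = 1 + 4 + 4^2 + 4 = 25

25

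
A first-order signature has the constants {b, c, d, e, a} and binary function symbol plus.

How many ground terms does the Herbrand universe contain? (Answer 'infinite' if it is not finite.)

The signature has at least one function symbol (plus, arity 2) and at least one constant (b).
Iterating plus gives infinitely many distinct ground terms: b, plus(b, b), plus(plus(b, b), plus(b, b)), ...
So the Herbrand universe is infinite.

infinite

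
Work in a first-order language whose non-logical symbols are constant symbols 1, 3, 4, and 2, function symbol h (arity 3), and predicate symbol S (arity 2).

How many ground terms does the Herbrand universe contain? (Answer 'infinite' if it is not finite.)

The signature has at least one function symbol (h, arity 3) and at least one constant (1).
Iterating h gives infinitely many distinct ground terms: 1, h(1, 1, 1), h(h(1, 1, 1), h(1, 1, 1), h(1, 1, 1)), ...
So the Herbrand universe is infinite.

infinite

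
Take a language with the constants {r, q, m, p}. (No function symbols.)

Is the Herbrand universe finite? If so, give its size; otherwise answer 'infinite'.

4

There are no function symbols, so every ground term is one of the 4 constants.
The Herbrand universe is {r, q, m, p}, which is finite with 4 elements.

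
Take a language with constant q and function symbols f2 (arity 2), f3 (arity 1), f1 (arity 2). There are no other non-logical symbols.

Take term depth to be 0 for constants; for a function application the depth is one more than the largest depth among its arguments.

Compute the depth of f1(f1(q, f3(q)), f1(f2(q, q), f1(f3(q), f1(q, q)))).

4

depth(f3(q)) = 1 + depth(q) = 1 + 0 = 1
depth(f1(q, f3(q))) = 1 + max(0, 1) = 2
depth(f2(q, q)) = 1 + max(0, 0) = 1
depth(f1(q, q)) = 1 + max(0, 0) = 1
depth(f1(f3(q), f1(q, q))) = 1 + max(1, 1) = 2
depth(f1(f2(q, q), f1(f3(q), f1(q, q)))) = 1 + max(1, 2) = 3
depth(f1(f1(q, f3(q)), f1(f2(q, q), f1(f3(q), f1(q, q))))) = 1 + max(2, 3) = 4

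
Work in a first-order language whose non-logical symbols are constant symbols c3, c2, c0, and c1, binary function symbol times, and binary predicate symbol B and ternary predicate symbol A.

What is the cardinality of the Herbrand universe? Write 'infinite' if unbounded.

infinite

The signature has at least one function symbol (times, arity 2) and at least one constant (c3).
Iterating times gives infinitely many distinct ground terms: c3, times(c3, c3), times(times(c3, c3), times(c3, c3)), ...
So the Herbrand universe is infinite.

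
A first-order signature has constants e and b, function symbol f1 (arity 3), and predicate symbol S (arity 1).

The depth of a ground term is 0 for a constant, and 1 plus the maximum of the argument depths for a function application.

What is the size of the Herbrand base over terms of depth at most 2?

1002

First count ground terms of depth ≤ 2.
Count level by level. With function symbols f1/3, the terms of depth ≤ k are the 2 constants together with each function applied to depth-≤(k−1) tuples, so N_k = 2 + N_{k-1}^3.
N_0 = 2
N_1 = 2 + 2^3 = 10
N_2 = 2 + 10^3 = 1002
So |H| = 1002.
For each predicate symbol, the number of ground atoms is |H| raised to its arity; summing:
  S: 1002
Total ground atoms: 1002.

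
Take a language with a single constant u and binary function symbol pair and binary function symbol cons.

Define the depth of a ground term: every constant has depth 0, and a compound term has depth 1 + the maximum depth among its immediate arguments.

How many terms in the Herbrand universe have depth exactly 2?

Count level by level. With function symbols pair/2, cons/2, the terms of depth ≤ k are the 1 constant together with each function applied to depth-≤(k−1) tuples, so N_k = 1 + N_{k-1}^2 + N_{k-1}^2.
N_0 = 1
N_1 = 1 + 1^2 + 1^2 = 3
N_2 = 1 + 3^2 + 3^2 = 19
Terms of depth exactly 2: N_2 − N_1 = 19 − 3 = 16.

16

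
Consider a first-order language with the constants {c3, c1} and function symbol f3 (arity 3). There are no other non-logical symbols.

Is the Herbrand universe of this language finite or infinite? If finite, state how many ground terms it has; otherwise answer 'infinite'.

infinite

The signature has at least one function symbol (f3, arity 3) and at least one constant (c3).
Iterating f3 gives infinitely many distinct ground terms: c3, f3(c3, c3, c3), f3(f3(c3, c3, c3), f3(c3, c3, c3), f3(c3, c3, c3)), ...
So the Herbrand universe is infinite.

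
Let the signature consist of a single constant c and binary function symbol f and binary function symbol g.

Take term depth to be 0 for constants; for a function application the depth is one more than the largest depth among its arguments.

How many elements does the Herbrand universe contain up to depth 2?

Let N_k count ground terms of depth at most k. Each non-constant term of depth ≤ k is some function symbol applied to depth-≤(k−1) arguments, giving N_k = 1 + N_{k-1}^2 + N_{k-1}^2.
N_0 = 1
N_1 = 1 + 1^2 + 1^2 = 3
N_2 = 1 + 3^2 + 3^2 = 19

19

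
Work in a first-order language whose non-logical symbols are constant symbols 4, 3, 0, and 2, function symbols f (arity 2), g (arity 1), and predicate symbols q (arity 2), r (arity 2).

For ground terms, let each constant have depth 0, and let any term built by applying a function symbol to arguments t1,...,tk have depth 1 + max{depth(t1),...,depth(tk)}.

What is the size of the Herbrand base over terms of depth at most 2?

729632

First count ground terms of depth ≤ 2.
Count level by level. With function symbols f/2, g/1, the terms of depth ≤ k are the 4 constants together with each function applied to depth-≤(k−1) tuples, so N_k = 4 + N_{k-1}^2 + N_{k-1}.
N_0 = 4
N_1 = 4 + 4^2 + 4 = 24
N_2 = 4 + 24^2 + 24 = 604
So |H| = 604.
For each predicate symbol, the number of ground atoms is |H| raised to its arity; summing:
  q: 604^2 = 364816;  r: 604^2 = 364816
Total ground atoms: 364816 + 364816 = 729632.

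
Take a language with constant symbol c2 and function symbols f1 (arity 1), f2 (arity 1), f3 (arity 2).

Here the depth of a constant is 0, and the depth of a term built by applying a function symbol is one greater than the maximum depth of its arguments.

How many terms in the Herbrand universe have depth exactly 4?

457653

Count level by level. With function symbols f1/1, f2/1, f3/2, the terms of depth ≤ k are the 1 constant together with each function applied to depth-≤(k−1) tuples, so N_k = 1 + N_{k-1} + N_{k-1} + N_{k-1}^2.
N_0 = 1
N_1 = 1 + 1 + 1 + 1^2 = 4
N_2 = 1 + 4 + 4 + 4^2 = 25
N_3 = 1 + 25 + 25 + 25^2 = 676
N_4 = 1 + 676 + 676 + 676^2 = 458329
Terms of depth exactly 4: N_4 − N_3 = 458329 − 676 = 457653.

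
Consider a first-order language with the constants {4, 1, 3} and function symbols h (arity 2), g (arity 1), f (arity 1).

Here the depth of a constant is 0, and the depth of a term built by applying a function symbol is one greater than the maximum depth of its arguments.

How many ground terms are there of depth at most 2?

Count level by level. With function symbols h/2, g/1, f/1, the terms of depth ≤ k are the 3 constants together with each function applied to depth-≤(k−1) tuples, so N_k = 3 + N_{k-1}^2 + N_{k-1} + N_{k-1}.
N_0 = 3
N_1 = 3 + 3^2 + 3 + 3 = 18
N_2 = 3 + 18^2 + 18 + 18 = 363

363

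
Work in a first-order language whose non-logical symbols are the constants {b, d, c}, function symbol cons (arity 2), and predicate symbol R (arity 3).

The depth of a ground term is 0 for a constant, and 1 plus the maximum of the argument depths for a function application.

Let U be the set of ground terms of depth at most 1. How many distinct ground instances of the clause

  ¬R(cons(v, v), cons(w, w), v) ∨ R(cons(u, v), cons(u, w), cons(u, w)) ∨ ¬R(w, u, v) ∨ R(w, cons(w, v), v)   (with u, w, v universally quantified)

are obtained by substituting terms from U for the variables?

1728

Ground terms of depth ≤ 1:
  Let N_k count ground terms of depth at most k. Each non-constant term of depth ≤ k is some function symbol applied to depth-≤(k−1) arguments, giving N_k = 3 + N_{k-1}^2.
  N_0 = 3
  N_1 = 3 + 3^2 = 12
  Explicitly: b, d, c, cons(b, b), cons(b, d), cons(b, c), cons(d, b), cons(d, d), cons(d, c), cons(c, b), cons(c, d), cons(c, c).
So there are 12 ground terms available for substitution.
The clause has 3 distinct variables (u, w, v), each appearing in the body. In the free term algebra distinct substitutions yield syntactically distinct ground instances.
Number of ground instances = 12^3 = 1728.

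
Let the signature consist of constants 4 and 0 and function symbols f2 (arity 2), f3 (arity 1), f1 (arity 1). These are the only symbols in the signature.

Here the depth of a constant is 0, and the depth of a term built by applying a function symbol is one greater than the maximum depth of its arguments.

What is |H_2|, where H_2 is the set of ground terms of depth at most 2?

Count level by level. With function symbols f2/2, f3/1, f1/1, the terms of depth ≤ k are the 2 constants together with each function applied to depth-≤(k−1) tuples, so N_k = 2 + N_{k-1}^2 + N_{k-1} + N_{k-1}.
N_0 = 2
N_1 = 2 + 2^2 + 2 + 2 = 10
N_2 = 2 + 10^2 + 10 + 10 = 122

122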